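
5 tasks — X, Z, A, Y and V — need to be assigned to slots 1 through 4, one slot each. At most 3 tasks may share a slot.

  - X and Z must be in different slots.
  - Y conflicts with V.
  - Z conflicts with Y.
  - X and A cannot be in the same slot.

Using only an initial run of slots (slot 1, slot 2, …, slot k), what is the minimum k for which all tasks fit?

With at most 3 per slot and 5 tasks, at least 2 slots are needed.
2 works (last occupied slot: 2): for example Y=1, X=1, A=2, Z=2, V=2.

2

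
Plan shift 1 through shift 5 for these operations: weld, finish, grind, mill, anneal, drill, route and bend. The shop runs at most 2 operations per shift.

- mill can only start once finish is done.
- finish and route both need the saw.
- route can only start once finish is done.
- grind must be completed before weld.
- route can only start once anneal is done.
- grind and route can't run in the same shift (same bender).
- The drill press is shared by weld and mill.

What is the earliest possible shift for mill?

Precedence pushes mill to at least shift 2.
mill at shift 2 is achievable: route=shift 2, finish=shift 1, anneal=shift 1, weld=shift 4, drill=shift 3, grind=shift 3, bend=shift 4, mill=shift 2.

shift 2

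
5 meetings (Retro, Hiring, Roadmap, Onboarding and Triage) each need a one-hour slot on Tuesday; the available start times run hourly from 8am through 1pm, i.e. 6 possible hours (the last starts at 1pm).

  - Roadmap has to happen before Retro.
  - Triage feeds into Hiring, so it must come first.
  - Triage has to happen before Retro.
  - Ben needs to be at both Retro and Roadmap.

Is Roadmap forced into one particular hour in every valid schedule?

No

Roadmap can be 8am (e.g. Triage -> 8am; Roadmap -> 8am; Onboarding -> 8am; Hiring -> 9am; Retro -> 9am) or 9am (e.g. Retro -> 10am, Roadmap -> 9am, Triage -> 8am, Onboarding -> 8am, Hiring -> 9am).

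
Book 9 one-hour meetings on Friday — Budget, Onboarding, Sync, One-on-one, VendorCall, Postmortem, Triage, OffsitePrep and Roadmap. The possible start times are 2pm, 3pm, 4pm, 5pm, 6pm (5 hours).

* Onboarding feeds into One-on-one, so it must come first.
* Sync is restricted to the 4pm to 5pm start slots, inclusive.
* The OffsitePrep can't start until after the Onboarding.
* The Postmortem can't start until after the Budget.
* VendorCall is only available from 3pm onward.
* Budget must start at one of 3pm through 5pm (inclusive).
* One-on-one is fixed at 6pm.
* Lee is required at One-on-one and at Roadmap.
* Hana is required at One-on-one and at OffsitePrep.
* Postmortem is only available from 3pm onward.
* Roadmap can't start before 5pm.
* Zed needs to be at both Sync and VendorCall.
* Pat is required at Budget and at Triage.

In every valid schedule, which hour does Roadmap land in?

5pm

Roadmap's window is 5pm–6pm.
One-on-one is fixed at 6pm, and Roadmap can't share a hour with One-on-one.
So Roadmap must be 5pm.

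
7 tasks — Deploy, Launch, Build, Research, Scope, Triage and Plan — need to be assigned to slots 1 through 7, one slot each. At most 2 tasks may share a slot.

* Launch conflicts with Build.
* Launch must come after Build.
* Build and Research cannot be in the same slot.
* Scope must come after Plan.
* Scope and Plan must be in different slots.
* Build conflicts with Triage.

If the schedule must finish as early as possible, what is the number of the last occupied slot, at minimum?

The precedence chain requires at least 2 distinct slots.
With at most 2 per slot and 7 tasks, at least 4 slots are needed.
4 works (last occupied slot: 4): for example Plan -> 1; Research -> 3; Deploy -> 3; Scope -> 2; Triage -> 4; Launch -> 2; Build -> 1.

slot 4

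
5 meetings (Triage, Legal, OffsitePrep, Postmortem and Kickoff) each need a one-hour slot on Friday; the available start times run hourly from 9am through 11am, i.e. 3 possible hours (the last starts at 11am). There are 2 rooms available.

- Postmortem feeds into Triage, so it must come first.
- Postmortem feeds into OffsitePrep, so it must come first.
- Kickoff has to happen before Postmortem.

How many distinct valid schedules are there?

Enumerating: Triage in 11am, OffsitePrep in 11am, Kickoff in 9am, Postmortem in 10am, Legal in 9am | Legal in 10am, Kickoff in 9am, Postmortem in 10am, Triage in 11am, OffsitePrep in 11am.

2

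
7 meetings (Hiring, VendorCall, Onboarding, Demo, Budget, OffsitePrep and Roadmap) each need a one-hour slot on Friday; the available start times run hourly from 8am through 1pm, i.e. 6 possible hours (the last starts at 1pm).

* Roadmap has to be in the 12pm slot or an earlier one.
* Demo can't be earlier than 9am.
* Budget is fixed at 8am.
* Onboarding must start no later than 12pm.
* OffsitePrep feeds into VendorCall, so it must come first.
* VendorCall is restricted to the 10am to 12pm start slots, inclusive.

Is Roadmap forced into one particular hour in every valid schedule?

Roadmap can be 8am (e.g. Budget -> 8am; VendorCall -> 10am; Hiring -> 8am; OffsitePrep -> 8am; Roadmap -> 8am; Onboarding -> 8am; Demo -> 9am) or 9am (e.g. OffsitePrep=8am, Budget=8am, Hiring=8am, Demo=9am, VendorCall=10am, Roadmap=9am, Onboarding=8am).

No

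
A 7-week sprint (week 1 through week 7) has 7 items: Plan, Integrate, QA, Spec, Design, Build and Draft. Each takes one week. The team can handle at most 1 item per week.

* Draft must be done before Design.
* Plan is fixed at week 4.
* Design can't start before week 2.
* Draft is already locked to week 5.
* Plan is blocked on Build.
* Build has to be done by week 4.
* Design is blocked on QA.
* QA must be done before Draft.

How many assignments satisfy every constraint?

24

Splitting on Integrate: it can be week 1 (4), week 2 (4), week 3 (4), week 6 (6), week 7 (6). Listing each branch's schedules as (Plan, QA, Spec, Design, Build, Draft) by week number:
Integrate=week 1: (4,2,6,7,3,5) (4,2,7,6,3,5) (4,3,6,7,2,5) (4,3,7,6,2,5) — 4.
Integrate=week 2: (4,1,6,7,3,5) (4,1,7,6,3,5) (4,3,6,7,1,5) (4,3,7,6,1,5) — 4.
Integrate=week 3: (4,1,6,7,2,5) (4,1,7,6,2,5) (4,2,6,7,1,5) (4,2,7,6,1,5) — 4.
Integrate=week 6: (4,1,2,7,3,5) (4,1,3,7,2,5) (4,2,1,7,3,5) (4,2,3,7,1,5) (4,3,1,7,2,5) (4,3,2,7,1,5) — 6.
Integrate=week 7: (4,1,2,6,3,5) (4,1,3,6,2,5) (4,2,1,6,3,5) (4,2,3,6,1,5) (4,3,1,6,2,5) (4,3,2,6,1,5) — 6.
Summing: 4 + 4 + 4 + 6 + 6 = 24.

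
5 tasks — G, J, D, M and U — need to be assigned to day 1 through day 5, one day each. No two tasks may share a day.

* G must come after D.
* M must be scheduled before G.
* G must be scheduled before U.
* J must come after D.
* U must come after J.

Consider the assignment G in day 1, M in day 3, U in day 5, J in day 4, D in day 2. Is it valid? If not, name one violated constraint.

No. M must be scheduled before G is not satisfied.

M must be scheduled before G — violated.
G must be scheduled before U — holds.
U must come after J — holds.
J must come after D — holds.
G must come after D — violated.
No two tasks may share a day — holds.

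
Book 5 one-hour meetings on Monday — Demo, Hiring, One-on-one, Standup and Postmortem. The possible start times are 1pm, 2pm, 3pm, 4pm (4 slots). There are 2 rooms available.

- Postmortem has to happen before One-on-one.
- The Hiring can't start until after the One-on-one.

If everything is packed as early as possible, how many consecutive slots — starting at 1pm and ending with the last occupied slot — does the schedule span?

3

The precedence chain requires at least 3 distinct slots.
With at most 2 per slot and 5 meetings, at least 3 slots are needed.
3 works (last occupied slot: 3pm): for example Standup in 2pm, One-on-one in 2pm, Demo in 1pm, Postmortem in 1pm, Hiring in 3pm.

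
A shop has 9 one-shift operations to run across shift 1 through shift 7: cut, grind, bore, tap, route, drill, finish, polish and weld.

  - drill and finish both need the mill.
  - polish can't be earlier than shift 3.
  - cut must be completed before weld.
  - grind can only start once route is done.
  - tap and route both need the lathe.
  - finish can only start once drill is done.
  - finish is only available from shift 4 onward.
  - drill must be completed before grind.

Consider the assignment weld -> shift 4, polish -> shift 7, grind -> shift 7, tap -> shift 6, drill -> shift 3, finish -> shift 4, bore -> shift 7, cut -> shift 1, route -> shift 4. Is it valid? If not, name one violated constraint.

Yes, all constraints hold

polish can't be earlier than shift 3 — holds.
cut must be completed before weld — holds.
tap and route both need the lathe — holds.
finish is only available from shift 4 onward — holds.
drill must be completed before grind — holds.
grind can only start once route is done — holds.
drill and finish both need the mill — holds.
finish can only start once drill is done — holds.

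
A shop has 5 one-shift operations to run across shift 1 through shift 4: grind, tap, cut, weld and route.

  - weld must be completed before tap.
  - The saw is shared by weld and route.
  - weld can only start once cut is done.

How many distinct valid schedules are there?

Splitting on grind: it can be shift 1 (12), shift 2 (12), shift 3 (12), shift 4 (12). Listing each branch's schedules as (tap, cut, weld, route) by shift number:
grind=shift 1: (3,1,2,1) (3,1,2,3) (3,1,2,4) (4,1,2,1) (4,1,2,3) (4,1,2,4) (4,1,3,1) (4,1,3,2) (4,1,3,4) (4,2,3,1) (4,2,3,2) (4,2,3,4) — 12.
grind=shift 2: (3,1,2,1) (3,1,2,3) (3,1,2,4) (4,1,2,1) (4,1,2,3) (4,1,2,4) (4,1,3,1) (4,1,3,2) (4,1,3,4) (4,2,3,1) (4,2,3,2) (4,2,3,4) — 12.
grind=shift 3: (3,1,2,1) (3,1,2,3) (3,1,2,4) (4,1,2,1) (4,1,2,3) (4,1,2,4) (4,1,3,1) (4,1,3,2) (4,1,3,4) (4,2,3,1) (4,2,3,2) (4,2,3,4) — 12.
grind=shift 4: (3,1,2,1) (3,1,2,3) (3,1,2,4) (4,1,2,1) (4,1,2,3) (4,1,2,4) (4,1,3,1) (4,1,3,2) (4,1,3,4) (4,2,3,1) (4,2,3,2) (4,2,3,4) — 12.
Summing: 12 + 12 + 12 + 12 = 48.

48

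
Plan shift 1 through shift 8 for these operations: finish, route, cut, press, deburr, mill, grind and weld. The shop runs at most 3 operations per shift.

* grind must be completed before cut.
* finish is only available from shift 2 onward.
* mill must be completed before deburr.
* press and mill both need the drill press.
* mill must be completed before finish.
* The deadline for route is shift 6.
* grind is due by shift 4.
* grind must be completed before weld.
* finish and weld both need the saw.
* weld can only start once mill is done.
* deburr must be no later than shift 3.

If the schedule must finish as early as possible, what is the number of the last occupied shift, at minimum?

shift 3

The precedence chain requires at least 2 distinct shifts.
With at most 3 per shift and 8 operations, at least 3 shifts are needed.
3 works (last occupied shift: shift 3): for example grind -> shift 1; cut -> shift 2; press -> shift 3; route -> shift 1; finish -> shift 2; mill -> shift 1; deburr -> shift 2; weld -> shift 3.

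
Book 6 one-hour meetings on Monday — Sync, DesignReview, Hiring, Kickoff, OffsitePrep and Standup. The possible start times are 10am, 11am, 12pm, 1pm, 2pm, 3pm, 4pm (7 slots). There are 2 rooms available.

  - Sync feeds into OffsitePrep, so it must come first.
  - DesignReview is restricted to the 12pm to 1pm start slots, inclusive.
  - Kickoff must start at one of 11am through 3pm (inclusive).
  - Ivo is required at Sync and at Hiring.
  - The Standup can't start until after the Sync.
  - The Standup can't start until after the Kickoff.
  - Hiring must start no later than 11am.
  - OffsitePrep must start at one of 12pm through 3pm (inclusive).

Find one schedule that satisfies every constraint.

Sync -> 11am; OffsitePrep -> 12pm; Kickoff -> 11am; DesignReview -> 12pm; Standup -> 1pm; Hiring -> 10am

Checking: Sync(11am) before OffsitePrep(12pm); Sync(11am) before Standup(1pm); Kickoff(11am) before Standup(1pm); Sync(11am) != Hiring(10am); Kickoff=11am in [11am,3pm]; OffsitePrep=12pm in [12pm,3pm]; DesignReview=12pm in [12pm,1pm]; Hiring=10am in [10am,11am]; max 2 per slot (cap 2).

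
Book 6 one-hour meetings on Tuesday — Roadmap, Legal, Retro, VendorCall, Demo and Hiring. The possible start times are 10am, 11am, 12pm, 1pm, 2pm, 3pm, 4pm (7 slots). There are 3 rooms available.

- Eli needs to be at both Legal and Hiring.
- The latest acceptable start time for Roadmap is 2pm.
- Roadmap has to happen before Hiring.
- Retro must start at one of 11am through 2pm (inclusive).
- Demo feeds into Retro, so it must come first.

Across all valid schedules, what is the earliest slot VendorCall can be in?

10am

VendorCall at 10am is achievable: Demo in 10am, Hiring in 11am, Legal in 12pm, Retro in 11am, Roadmap in 10am, VendorCall in 10am.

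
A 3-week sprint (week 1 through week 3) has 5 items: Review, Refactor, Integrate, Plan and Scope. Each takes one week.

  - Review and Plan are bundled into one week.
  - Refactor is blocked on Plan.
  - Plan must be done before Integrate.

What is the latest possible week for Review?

week 2

Review must be in the same week as Plan, which can't be after week 2, so Review is at most week 2.
Review at week 2 is achievable: Review -> week 2; Integrate -> week 3; Refactor -> week 3; Plan -> week 2; Scope -> week 1.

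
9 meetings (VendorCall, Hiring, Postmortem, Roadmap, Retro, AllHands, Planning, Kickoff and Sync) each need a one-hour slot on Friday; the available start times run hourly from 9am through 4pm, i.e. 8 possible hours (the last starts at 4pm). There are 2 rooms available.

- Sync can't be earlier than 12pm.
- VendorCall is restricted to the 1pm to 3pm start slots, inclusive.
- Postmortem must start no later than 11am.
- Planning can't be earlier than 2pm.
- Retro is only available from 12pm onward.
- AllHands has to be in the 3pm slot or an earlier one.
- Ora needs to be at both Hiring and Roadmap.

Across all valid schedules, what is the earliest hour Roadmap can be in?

9am

Roadmap at 9am is achievable: Retro=12pm; Hiring=10am; AllHands=10am; Postmortem=9am; Planning=2pm; Roadmap=9am; VendorCall=1pm; Sync=12pm; Kickoff=11am.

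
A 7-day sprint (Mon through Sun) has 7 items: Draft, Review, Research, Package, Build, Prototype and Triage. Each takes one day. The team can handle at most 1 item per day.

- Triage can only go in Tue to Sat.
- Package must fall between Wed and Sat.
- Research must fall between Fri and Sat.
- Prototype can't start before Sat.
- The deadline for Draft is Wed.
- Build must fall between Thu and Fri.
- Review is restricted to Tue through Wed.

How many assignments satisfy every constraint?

Splitting on Review: it can be Tue (6), Wed (3). Listing each branch's schedules as (Draft, Research, Package, Build, Prototype, Triage):
Review=Tue: (Mon,Fri,Wed,Thu,Sun,Sat) (Mon,Fri,Sat,Thu,Sun,Wed) (Mon,Sat,Wed,Thu,Sun,Fri) (Mon,Sat,Wed,Fri,Sun,Thu) (Mon,Sat,Thu,Fri,Sun,Wed) (Mon,Sat,Fri,Thu,Sun,Wed) — 6.
Review=Wed: (Mon,Fri,Sat,Thu,Sun,Tue) (Mon,Sat,Thu,Fri,Sun,Tue) (Mon,Sat,Fri,Thu,Sun,Tue) — 3.
Summing: 6 + 3 = 9.

9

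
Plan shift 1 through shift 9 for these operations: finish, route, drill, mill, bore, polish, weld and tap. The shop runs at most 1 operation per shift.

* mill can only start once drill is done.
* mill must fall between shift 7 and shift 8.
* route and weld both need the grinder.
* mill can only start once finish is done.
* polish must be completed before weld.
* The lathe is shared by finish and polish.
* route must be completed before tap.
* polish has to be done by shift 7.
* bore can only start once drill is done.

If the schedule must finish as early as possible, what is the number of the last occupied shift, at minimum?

8

The precedence chain requires at least 2 distinct shifts.
With at most 1 per shift and 8 operations, at least 8 shifts are needed.
mill can't be placed before shift 7, so the schedule must run through at least shift 7.
8 works (last occupied shift: shift 8): for example bore in shift 5, tap in shift 8, finish in shift 3, polish in shift 1, route in shift 4, drill in shift 2, weld in shift 6, mill in shift 7.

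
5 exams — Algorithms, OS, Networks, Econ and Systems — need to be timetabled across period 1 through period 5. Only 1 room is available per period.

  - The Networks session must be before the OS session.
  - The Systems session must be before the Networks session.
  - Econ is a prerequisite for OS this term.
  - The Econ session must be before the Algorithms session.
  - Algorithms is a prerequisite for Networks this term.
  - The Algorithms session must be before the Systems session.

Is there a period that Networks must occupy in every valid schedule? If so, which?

period 4

Precedence pushes Networks to at least period 4; downstream work caps Networks at period 4.
So Networks is pinned to period 4.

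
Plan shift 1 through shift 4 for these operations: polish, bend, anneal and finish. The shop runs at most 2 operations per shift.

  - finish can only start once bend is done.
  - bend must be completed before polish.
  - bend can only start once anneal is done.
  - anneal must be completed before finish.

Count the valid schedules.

6

Splitting on polish: it can be shift 3 (2), shift 4 (4). Listing each branch's schedules as (bend, anneal, finish) by shift number:
polish=shift 3: (2,1,3) (2,1,4) — 2.
polish=shift 4: (2,1,3) (2,1,4) (3,1,4) (3,2,4) — 4.
Summing: 2 + 4 = 6.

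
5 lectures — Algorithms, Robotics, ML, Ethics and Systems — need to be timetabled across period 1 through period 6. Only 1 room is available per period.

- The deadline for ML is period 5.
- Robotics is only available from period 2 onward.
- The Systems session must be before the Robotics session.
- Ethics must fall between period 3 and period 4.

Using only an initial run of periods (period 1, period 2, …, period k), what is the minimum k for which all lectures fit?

The precedence chain requires at least 2 distinct periods.
With at most 1 per period and 5 lectures, at least 5 periods are needed.
Ethics can't be placed before period 3, so the schedule must run through at least period 3.
5 works (last occupied period: period 5): for example Robotics in period 2, Algorithms in period 4, Systems in period 1, ML in period 5, Ethics in period 3.

5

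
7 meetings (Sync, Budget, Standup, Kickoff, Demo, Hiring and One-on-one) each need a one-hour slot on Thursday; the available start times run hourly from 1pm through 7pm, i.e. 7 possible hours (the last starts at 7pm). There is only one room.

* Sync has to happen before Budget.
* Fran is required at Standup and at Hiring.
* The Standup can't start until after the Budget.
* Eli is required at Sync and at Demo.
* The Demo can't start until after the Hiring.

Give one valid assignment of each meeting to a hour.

Demo -> 5pm, One-on-one -> 7pm, Budget -> 2pm, Sync -> 1pm, Hiring -> 4pm, Kickoff -> 6pm, Standup -> 3pm

Checking: Hiring(4pm) before Demo(5pm); Budget(2pm) before Standup(3pm); Sync(1pm) before Budget(2pm); Standup(3pm) != Hiring(4pm); Sync(1pm) != Demo(5pm); max 1 per hour (cap 1).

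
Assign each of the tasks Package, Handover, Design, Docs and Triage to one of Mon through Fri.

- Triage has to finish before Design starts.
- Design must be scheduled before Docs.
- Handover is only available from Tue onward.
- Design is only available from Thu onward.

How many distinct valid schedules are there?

60

Splitting on Package: it can be Mon (12), Tue (12), Wed (12), Thu (12), Fri (12). Listing each branch's schedules as (Handover, Design, Docs, Triage):
Package=Mon: (Tue,Thu,Fri,Mon) (Tue,Thu,Fri,Tue) (Tue,Thu,Fri,Wed) (Wed,Thu,Fri,Mon) (Wed,Thu,Fri,Tue) (Wed,Thu,Fri,Wed) (Thu,Thu,Fri,Mon) (Thu,Thu,Fri,Tue) (Thu,Thu,Fri,Wed) (Fri,Thu,Fri,Mon) (Fri,Thu,Fri,Tue) (Fri,Thu,Fri,Wed) — 12.
Package=Tue: (Tue,Thu,Fri,Mon) (Tue,Thu,Fri,Tue) (Tue,Thu,Fri,Wed) (Wed,Thu,Fri,Mon) (Wed,Thu,Fri,Tue) (Wed,Thu,Fri,Wed) (Thu,Thu,Fri,Mon) (Thu,Thu,Fri,Tue) (Thu,Thu,Fri,Wed) (Fri,Thu,Fri,Mon) (Fri,Thu,Fri,Tue) (Fri,Thu,Fri,Wed) — 12.
Package=Wed: (Tue,Thu,Fri,Mon) (Tue,Thu,Fri,Tue) (Tue,Thu,Fri,Wed) (Wed,Thu,Fri,Mon) (Wed,Thu,Fri,Tue) (Wed,Thu,Fri,Wed) (Thu,Thu,Fri,Mon) (Thu,Thu,Fri,Tue) (Thu,Thu,Fri,Wed) (Fri,Thu,Fri,Mon) (Fri,Thu,Fri,Tue) (Fri,Thu,Fri,Wed) — 12.
Package=Thu: (Tue,Thu,Fri,Mon) (Tue,Thu,Fri,Tue) (Tue,Thu,Fri,Wed) (Wed,Thu,Fri,Mon) (Wed,Thu,Fri,Tue) (Wed,Thu,Fri,Wed) (Thu,Thu,Fri,Mon) (Thu,Thu,Fri,Tue) (Thu,Thu,Fri,Wed) (Fri,Thu,Fri,Mon) (Fri,Thu,Fri,Tue) (Fri,Thu,Fri,Wed) — 12.
Package=Fri: (Tue,Thu,Fri,Mon) (Tue,Thu,Fri,Tue) (Tue,Thu,Fri,Wed) (Wed,Thu,Fri,Mon) (Wed,Thu,Fri,Tue) (Wed,Thu,Fri,Wed) (Thu,Thu,Fri,Mon) (Thu,Thu,Fri,Tue) (Thu,Thu,Fri,Wed) (Fri,Thu,Fri,Mon) (Fri,Thu,Fri,Tue) (Fri,Thu,Fri,Wed) — 12.
Summing: 12 + 12 + 12 + 12 + 12 = 60.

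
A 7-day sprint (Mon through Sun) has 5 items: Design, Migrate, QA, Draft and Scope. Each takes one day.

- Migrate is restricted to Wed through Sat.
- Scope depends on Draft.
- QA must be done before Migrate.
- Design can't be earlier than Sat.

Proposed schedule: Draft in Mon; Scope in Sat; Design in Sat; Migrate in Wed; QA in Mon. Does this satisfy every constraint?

Scope depends on Draft — holds.
Migrate is restricted to Wed through Sat — holds.
Design can't be earlier than Sat — holds.
QA must be done before Migrate — holds.

Valid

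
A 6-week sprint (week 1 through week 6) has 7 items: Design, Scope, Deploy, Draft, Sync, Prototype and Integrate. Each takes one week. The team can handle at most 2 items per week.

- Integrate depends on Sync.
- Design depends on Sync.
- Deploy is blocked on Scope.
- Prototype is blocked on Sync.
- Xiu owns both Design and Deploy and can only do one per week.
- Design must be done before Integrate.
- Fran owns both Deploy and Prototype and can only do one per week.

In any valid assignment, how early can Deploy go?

week 2

Precedence pushes Deploy to at least week 2.
Deploy at week 2 is achievable: Design -> week 3; Scope -> week 1; Draft -> week 2; Deploy -> week 2; Prototype -> week 3; Integrate -> week 4; Sync -> week 1.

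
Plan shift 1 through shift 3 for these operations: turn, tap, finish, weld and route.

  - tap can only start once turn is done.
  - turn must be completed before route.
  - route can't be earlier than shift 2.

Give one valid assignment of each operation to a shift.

turn=shift 1, tap=shift 2, weld=shift 1, route=shift 2, finish=shift 1

Checking: turn(shift 1) before tap(shift 2); turn(shift 1) before route(shift 2); route=shift 2 in [shift 2,shift 3].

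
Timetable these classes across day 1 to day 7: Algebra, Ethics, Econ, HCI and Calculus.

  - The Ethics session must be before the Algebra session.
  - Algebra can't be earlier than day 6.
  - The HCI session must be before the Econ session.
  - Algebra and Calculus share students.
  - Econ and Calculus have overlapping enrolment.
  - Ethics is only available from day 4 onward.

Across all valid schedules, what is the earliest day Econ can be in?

day 2

Precedence pushes Econ to at least day 2.
Econ at day 2 is achievable: Ethics=day 4; Econ=day 2; HCI=day 1; Algebra=day 6; Calculus=day 1.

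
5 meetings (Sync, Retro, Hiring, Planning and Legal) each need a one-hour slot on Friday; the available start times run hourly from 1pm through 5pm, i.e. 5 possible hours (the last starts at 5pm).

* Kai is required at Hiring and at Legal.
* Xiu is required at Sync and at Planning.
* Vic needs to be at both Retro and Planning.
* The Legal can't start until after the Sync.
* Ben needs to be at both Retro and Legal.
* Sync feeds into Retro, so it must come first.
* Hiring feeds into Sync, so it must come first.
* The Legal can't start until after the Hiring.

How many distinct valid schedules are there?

30

Splitting on Sync: it can be 2pm (18), 3pm (12). Listing each branch's schedules as (Retro, Hiring, Planning, Legal):
Sync=2pm: (3pm,1pm,1pm,4pm) (3pm,1pm,1pm,5pm) (3pm,1pm,4pm,4pm) (3pm,1pm,4pm,5pm) (3pm,1pm,5pm,4pm) (3pm,1pm,5pm,5pm) (4pm,1pm,1pm,3pm) (4pm,1pm,1pm,5pm) (4pm,1pm,3pm,3pm) (4pm,1pm,3pm,5pm) (4pm,1pm,5pm,3pm) (4pm,1pm,5pm,5pm) (5pm,1pm,1pm,3pm) (5pm,1pm,1pm,4pm) (5pm,1pm,3pm,3pm) (5pm,1pm,3pm,4pm) (5pm,1pm,4pm,3pm) (5pm,1pm,4pm,4pm) — 18.
Sync=3pm: (4pm,1pm,1pm,5pm) (4pm,1pm,2pm,5pm) (4pm,1pm,5pm,5pm) (4pm,2pm,1pm,5pm) (4pm,2pm,2pm,5pm) (4pm,2pm,5pm,5pm) (5pm,1pm,1pm,4pm) (5pm,1pm,2pm,4pm) (5pm,1pm,4pm,4pm) (5pm,2pm,1pm,4pm) (5pm,2pm,2pm,4pm) (5pm,2pm,4pm,4pm) — 12.
Summing: 18 + 12 = 30.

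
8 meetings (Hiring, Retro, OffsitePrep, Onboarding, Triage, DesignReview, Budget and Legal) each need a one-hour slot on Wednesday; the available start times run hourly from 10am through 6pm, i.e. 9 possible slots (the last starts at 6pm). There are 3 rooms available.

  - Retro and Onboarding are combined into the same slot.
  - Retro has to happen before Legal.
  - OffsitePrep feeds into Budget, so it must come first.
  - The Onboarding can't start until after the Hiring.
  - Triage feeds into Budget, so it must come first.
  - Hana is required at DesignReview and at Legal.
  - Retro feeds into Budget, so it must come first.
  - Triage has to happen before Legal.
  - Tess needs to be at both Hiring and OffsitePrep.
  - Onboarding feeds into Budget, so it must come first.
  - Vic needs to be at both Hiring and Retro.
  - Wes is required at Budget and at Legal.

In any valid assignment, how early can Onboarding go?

Precedence pushes Onboarding to at least 11am; downstream work caps Onboarding at 5pm.
Onboarding at 11am is achievable: Hiring -> 10am; Retro -> 11am; Legal -> 1pm; OffsitePrep -> 11am; Triage -> 10am; DesignReview -> 10am; Budget -> 12pm; Onboarding -> 11am.

11am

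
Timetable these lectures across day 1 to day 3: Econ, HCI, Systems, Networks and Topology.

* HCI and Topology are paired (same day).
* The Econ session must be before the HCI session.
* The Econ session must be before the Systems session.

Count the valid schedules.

Splitting on Econ: it can be day 1 (12), day 2 (3). Listing each branch's schedules as (HCI, Systems, Networks, Topology) by day number:
Econ=day 1: (2,2,1,2) (2,2,2,2) (2,2,3,2) (2,3,1,2) (2,3,2,2) (2,3,3,2) (3,2,1,3) (3,2,2,3) (3,2,3,3) (3,3,1,3) (3,3,2,3) (3,3,3,3) — 12.
Econ=day 2: (3,3,1,3) (3,3,2,3) (3,3,3,3) — 3.
Summing: 12 + 3 = 15.

15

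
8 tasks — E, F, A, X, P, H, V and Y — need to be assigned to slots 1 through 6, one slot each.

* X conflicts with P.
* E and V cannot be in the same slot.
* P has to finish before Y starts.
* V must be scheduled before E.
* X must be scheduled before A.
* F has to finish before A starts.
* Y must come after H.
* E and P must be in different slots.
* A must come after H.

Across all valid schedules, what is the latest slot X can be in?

5

Downstream work caps X at 5.
X at 5 is achievable: E=2, F=1, Y=2, X=5, P=1, H=1, V=1, A=6.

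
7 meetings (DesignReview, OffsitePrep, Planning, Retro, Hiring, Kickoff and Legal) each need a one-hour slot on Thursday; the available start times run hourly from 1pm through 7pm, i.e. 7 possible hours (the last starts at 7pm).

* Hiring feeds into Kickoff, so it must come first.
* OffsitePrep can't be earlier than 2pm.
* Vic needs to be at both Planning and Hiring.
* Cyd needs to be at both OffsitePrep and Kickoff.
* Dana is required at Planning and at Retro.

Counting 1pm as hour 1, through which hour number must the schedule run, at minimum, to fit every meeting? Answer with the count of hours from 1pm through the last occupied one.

3 hours

The precedence chain requires at least 2 distinct hours.
Could 2 hours be enough, i.e. nothing placed later than 2pm? No: OffsitePrep's window within 2 hours is {2pm}; Kickoff must come after Hiring (at 1pm or later) → {2pm}; Kickoff can't share with OffsitePrep (2pm) → nothing is left.
So 2 hours is not enough.
3 works (last occupied hour: 3pm): for example OffsitePrep=2pm, DesignReview=1pm, Kickoff=3pm, Planning=2pm, Retro=1pm, Hiring=1pm, Legal=1pm.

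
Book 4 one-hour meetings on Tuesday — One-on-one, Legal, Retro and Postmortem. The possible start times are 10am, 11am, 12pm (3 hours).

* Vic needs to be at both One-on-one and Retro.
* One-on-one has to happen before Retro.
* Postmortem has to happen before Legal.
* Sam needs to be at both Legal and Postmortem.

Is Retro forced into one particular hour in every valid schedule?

No

Retro can be 11am (e.g. Legal=11am; Retro=11am; Postmortem=10am; One-on-one=10am) or 12pm (e.g. Retro in 12pm; One-on-one in 10am; Legal in 11am; Postmortem in 10am).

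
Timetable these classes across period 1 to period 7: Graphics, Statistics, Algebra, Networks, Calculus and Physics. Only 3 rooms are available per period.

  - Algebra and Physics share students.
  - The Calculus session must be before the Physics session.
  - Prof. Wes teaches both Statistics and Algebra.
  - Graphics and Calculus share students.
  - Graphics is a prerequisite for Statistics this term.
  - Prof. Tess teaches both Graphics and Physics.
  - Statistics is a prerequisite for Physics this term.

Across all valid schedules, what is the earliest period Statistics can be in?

period 2

Precedence pushes Statistics to at least period 2; downstream work caps Statistics at period 6.
Statistics at period 2 is achievable: Statistics -> period 2; Graphics -> period 1; Algebra -> period 1; Physics -> period 3; Calculus -> period 2; Networks -> period 1.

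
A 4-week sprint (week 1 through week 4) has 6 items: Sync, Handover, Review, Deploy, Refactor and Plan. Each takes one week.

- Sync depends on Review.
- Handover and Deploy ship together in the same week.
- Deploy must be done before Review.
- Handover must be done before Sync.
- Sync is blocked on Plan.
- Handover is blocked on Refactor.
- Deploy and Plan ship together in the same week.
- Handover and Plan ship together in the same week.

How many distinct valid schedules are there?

1

Enumerating: Deploy in week 2, Review in week 3, Sync in week 4, Handover in week 2, Refactor in week 1, Plan in week 2.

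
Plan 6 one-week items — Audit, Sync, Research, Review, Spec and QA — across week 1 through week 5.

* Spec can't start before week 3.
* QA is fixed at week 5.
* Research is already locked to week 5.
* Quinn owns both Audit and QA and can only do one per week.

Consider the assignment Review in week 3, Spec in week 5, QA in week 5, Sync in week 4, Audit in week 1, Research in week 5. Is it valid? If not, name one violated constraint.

Valid

Research is already locked to week 5 — holds.
QA is fixed at week 5 — holds.
Quinn owns both Audit and QA and can only do one per week — holds.
Spec can't start before week 3 — holds.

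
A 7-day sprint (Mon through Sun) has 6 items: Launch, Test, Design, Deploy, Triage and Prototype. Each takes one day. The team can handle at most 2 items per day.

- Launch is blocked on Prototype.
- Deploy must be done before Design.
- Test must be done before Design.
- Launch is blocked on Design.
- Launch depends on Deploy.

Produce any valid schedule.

Prototype -> Tue; Launch -> Wed; Deploy -> Mon; Triage -> Wed; Test -> Mon; Design -> Tue

Checking: Deploy(Mon) before Design(Tue); Deploy(Mon) before Launch(Wed); Prototype(Tue) before Launch(Wed); Design(Tue) before Launch(Wed); Test(Mon) before Design(Tue); max 2 per day (cap 2).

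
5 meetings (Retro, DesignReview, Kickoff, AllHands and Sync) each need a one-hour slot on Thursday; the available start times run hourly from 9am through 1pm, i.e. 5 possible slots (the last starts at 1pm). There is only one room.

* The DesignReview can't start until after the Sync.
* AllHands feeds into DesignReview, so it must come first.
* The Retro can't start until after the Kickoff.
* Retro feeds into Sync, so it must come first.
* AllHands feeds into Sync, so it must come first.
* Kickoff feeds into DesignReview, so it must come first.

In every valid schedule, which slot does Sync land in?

12pm

Precedence pushes Sync to at least 11am; downstream work caps Sync at 12pm.
So Sync is pinned to 12pm.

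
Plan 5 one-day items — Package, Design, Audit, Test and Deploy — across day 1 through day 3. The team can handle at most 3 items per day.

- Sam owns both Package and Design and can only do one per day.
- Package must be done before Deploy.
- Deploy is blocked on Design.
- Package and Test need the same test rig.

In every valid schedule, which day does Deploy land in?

Precedence pushes Deploy to at least day 2.
So Deploy is pinned to day 3.

day 3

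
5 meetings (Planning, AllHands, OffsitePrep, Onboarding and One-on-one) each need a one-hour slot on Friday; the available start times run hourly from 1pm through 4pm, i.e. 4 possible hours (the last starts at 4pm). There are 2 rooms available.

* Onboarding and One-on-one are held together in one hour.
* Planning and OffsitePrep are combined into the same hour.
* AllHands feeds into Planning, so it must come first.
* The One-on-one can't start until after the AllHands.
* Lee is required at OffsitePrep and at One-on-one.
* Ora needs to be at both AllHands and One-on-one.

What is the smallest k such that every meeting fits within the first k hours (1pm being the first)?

The precedence chain requires at least 2 distinct hours.
With at most 2 per hour and 5 meetings, at least 3 hours are needed.
3 works (last occupied hour: 3pm): for example AllHands in 1pm; One-on-one in 3pm; Onboarding in 3pm; OffsitePrep in 2pm; Planning in 2pm.

3 hours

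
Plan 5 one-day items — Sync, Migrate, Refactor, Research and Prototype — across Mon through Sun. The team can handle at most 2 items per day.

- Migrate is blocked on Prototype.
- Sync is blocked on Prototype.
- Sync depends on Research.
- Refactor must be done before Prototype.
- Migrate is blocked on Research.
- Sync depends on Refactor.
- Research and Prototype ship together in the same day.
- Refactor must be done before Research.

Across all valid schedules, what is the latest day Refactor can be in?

Fri

Downstream work caps Refactor at Fri.
Refactor at Fri is achievable: Prototype -> Sat; Refactor -> Fri; Research -> Sat; Sync -> Sun; Migrate -> Sun.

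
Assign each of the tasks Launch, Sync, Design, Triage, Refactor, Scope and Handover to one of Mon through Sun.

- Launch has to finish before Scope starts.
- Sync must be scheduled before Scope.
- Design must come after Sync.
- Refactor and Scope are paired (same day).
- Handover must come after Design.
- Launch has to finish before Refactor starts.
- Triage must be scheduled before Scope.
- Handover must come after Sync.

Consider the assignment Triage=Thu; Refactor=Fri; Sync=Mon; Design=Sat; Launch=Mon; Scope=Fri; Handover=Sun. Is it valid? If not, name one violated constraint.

Yes, all constraints hold

Handover must come after Design — holds.
Refactor and Scope are paired (same day) — holds.
Launch has to finish before Refactor starts — holds.
Triage must be scheduled before Scope — holds.
Sync must be scheduled before Scope — holds.
Launch has to finish before Scope starts — holds.
Design must come after Sync — holds.
Handover must come after Sync — holds.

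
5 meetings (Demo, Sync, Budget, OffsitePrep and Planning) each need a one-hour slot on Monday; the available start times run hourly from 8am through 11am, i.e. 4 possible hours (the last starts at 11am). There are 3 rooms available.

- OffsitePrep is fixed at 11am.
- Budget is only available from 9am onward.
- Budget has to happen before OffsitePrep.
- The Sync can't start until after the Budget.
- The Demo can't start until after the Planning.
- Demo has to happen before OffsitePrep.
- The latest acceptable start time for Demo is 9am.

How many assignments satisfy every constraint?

3

Enumerating: Demo in 9am; Planning in 8am; OffsitePrep in 11am; Budget in 9am; Sync in 10am | Budget=9am, Planning=8am, OffsitePrep=11am, Demo=9am, Sync=11am | OffsitePrep in 11am, Sync in 11am, Planning in 8am, Demo in 9am, Budget in 10am.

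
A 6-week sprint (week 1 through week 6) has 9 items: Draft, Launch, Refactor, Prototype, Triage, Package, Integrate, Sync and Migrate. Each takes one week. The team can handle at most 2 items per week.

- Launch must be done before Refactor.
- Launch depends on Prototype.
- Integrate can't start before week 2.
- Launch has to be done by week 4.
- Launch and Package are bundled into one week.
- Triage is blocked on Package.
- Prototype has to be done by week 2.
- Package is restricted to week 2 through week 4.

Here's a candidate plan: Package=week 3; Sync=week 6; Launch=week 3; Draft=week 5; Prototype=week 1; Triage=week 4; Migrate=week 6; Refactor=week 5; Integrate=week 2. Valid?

Launch and Package are bundled into one week — holds.
Launch has to be done by week 4 — holds.
Integrate can't start before week 2 — holds.
Launch depends on Prototype — holds.
Launch must be done before Refactor — holds.
Prototype has to be done by week 2 — holds.
Package is restricted to week 2 through week 4 — holds.
Triage is blocked on Package — holds.
The team can handle at most 2 items per week — holds.

Yes, all constraints hold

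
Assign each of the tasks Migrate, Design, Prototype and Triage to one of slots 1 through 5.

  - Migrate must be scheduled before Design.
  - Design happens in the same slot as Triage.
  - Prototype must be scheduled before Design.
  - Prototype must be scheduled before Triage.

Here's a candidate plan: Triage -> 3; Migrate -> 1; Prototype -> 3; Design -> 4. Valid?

No. Design happens in the same slot as Triage is not satisfied.

Design happens in the same slot as Triage — violated.
Migrate must be scheduled before Design — holds.
Prototype must be scheduled before Design — holds.
Prototype must be scheduled before Triage — violated.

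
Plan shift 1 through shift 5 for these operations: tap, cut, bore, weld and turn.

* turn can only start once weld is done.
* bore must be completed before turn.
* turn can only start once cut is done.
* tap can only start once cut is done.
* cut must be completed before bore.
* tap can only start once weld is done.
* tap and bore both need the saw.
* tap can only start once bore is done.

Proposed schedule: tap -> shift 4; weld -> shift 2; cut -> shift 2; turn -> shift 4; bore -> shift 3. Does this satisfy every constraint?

cut must be completed before bore — holds.
tap can only start once cut is done — holds.
tap and bore both need the saw — holds.
tap can only start once weld is done — holds.
tap can only start once bore is done — holds.
bore must be completed before turn — holds.
turn can only start once weld is done — holds.
turn can only start once cut is done — holds.

Yes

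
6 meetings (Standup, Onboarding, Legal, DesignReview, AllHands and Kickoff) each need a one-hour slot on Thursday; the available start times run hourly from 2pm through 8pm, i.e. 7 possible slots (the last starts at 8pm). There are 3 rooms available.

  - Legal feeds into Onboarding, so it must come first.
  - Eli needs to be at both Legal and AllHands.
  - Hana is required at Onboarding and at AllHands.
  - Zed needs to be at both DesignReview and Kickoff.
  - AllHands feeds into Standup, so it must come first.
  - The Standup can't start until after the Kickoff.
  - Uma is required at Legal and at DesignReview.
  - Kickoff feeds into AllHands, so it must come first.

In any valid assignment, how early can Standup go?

Precedence pushes Standup to at least 4pm.
Standup at 4pm is achievable: Onboarding -> 4pm, DesignReview -> 3pm, Legal -> 2pm, Kickoff -> 2pm, AllHands -> 3pm, Standup -> 4pm.

4pm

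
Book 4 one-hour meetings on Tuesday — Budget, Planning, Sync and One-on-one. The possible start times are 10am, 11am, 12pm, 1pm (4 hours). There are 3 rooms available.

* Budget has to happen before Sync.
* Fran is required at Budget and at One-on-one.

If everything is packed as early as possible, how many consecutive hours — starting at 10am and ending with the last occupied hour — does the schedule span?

The precedence chain requires at least 2 distinct hours.
With at most 3 per hour and 4 meetings, at least 2 hours are needed.
2 works (last occupied hour: 11am): for example Budget -> 10am, Planning -> 10am, One-on-one -> 11am, Sync -> 11am.

2 hours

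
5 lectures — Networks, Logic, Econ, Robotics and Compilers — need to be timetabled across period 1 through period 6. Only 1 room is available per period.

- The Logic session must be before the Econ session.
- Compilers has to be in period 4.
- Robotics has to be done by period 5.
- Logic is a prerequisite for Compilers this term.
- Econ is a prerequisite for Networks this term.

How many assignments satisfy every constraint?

Splitting on Networks: it can be period 3 (1), period 5 (3), period 6 (12). Listing each branch's schedules as (Logic, Econ, Robotics, Compilers) by period number:
Networks=period 3: (1,2,5,4) — 1.
Networks=period 5: (1,2,3,4) (1,3,2,4) (2,3,1,4) — 3.
Networks=period 6: (1,2,3,4) (1,2,5,4) (1,3,2,4) (1,3,5,4) (1,5,2,4) (1,5,3,4) (2,3,1,4) (2,3,5,4) (2,5,1,4) (2,5,3,4) (3,5,1,4) (3,5,2,4) — 12.
Summing: 1 + 3 + 12 = 16.

16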